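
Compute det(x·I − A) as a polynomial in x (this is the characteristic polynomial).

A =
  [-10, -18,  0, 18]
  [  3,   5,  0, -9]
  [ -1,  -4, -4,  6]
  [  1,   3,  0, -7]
x^4 + 16*x^3 + 96*x^2 + 256*x + 256

Expanding det(x·I − A) (e.g. by cofactor expansion or by noting that A is similar to its Jordan form J, which has the same characteristic polynomial as A) gives
  χ_A(x) = x^4 + 16*x^3 + 96*x^2 + 256*x + 256
which factors as (x + 4)^4. The eigenvalues (with algebraic multiplicities) are λ = -4 with multiplicity 4.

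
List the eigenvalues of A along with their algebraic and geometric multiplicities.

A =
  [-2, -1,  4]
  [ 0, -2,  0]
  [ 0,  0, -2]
λ = -2: alg = 3, geom = 2

Step 1 — factor the characteristic polynomial to read off the algebraic multiplicities:
  χ_A(x) = (x + 2)^3

Step 2 — compute geometric multiplicities via the rank-nullity identity g(λ) = n − rank(A − λI):
  rank(A − (-2)·I) = 1, so dim ker(A − (-2)·I) = n − 1 = 2

Summary:
  λ = -2: algebraic multiplicity = 3, geometric multiplicity = 2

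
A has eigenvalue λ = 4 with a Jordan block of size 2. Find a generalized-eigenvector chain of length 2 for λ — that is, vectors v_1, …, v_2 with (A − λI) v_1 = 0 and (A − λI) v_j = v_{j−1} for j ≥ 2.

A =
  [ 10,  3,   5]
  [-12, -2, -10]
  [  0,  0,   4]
A Jordan chain for λ = 4 of length 2:
v_1 = (6, -12, 0)ᵀ
v_2 = (1, 0, 0)ᵀ

Let N = A − (4)·I. We want v_2 with N^2 v_2 = 0 but N^1 v_2 ≠ 0; then v_{j-1} := N · v_j for j = 2, …, 2.

Pick v_2 = (1, 0, 0)ᵀ.
Then v_1 = N · v_2 = (6, -12, 0)ᵀ.

Sanity check: (A − (4)·I) v_1 = (0, 0, 0)ᵀ = 0. ✓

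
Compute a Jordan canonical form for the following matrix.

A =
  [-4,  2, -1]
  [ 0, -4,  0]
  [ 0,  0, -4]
J_2(-4) ⊕ J_1(-4)

The characteristic polynomial is
  det(x·I − A) = x^3 + 12*x^2 + 48*x + 64 = (x + 4)^3

Eigenvalues and multiplicities (the geometric multiplicity of λ is n − rank(A − λI), which equals the number of Jordan blocks for λ):
  λ = -4: algebraic multiplicity = 3, geometric multiplicity = 2

Determining the block sizes for each eigenvalue:
  λ = -4: 2 blocks summing to 3 forces exactly one block of size 2 and the rest size 1 → block sizes [2, 1]

Assembling the blocks gives a Jordan form
J =
  [-4,  1,  0]
  [ 0, -4,  0]
  [ 0,  0, -4]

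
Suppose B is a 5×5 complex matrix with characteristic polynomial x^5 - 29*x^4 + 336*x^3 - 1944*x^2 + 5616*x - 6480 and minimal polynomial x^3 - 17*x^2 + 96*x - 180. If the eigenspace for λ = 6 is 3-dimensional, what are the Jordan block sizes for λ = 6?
Block sizes for λ = 6: [2, 1, 1]

Step 1 — from the characteristic polynomial, algebraic multiplicity of λ = 6 is 4. From dim ker(B − (6)·I) = 3, there are exactly 3 Jordan blocks for λ = 6.
Step 2 — from the minimal polynomial, the factor (x − 6)^2 tells us the largest block for λ = 6 has size 2.
Step 3 — with total size 4, 3 blocks, and largest block 2, the block sizes (in nonincreasing order) are [2, 1, 1].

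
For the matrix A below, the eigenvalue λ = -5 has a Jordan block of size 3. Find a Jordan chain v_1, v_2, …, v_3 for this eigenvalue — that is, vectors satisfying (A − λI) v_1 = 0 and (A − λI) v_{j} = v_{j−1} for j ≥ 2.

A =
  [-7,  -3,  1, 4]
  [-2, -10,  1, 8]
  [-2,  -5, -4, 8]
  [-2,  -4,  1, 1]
A Jordan chain for λ = -5 of length 3:
v_1 = (0, -4, -4, -2)ᵀ
v_2 = (-2, -2, -2, -2)ᵀ
v_3 = (1, 0, 0, 0)ᵀ

Let N = A − (-5)·I. We want v_3 with N^3 v_3 = 0 but N^2 v_3 ≠ 0; then v_{j-1} := N · v_j for j = 3, …, 2.

Pick v_3 = (1, 0, 0, 0)ᵀ.
Then v_2 = N · v_3 = (-2, -2, -2, -2)ᵀ.
Then v_1 = N · v_2 = (0, -4, -4, -2)ᵀ.

Sanity check: (A − (-5)·I) v_1 = (0, 0, 0, 0)ᵀ = 0. ✓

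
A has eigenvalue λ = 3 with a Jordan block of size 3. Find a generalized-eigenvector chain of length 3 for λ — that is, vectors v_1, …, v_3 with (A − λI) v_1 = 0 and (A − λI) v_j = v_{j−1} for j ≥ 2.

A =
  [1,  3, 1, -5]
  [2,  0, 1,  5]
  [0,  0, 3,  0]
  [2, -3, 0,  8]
A Jordan chain for λ = 3 of length 3:
v_1 = (1, -1, 0, -1)ᵀ
v_2 = (1, 1, 0, 0)ᵀ
v_3 = (0, 0, 1, 0)ᵀ

Let N = A − (3)·I. We want v_3 with N^3 v_3 = 0 but N^2 v_3 ≠ 0; then v_{j-1} := N · v_j for j = 3, …, 2.

Pick v_3 = (0, 0, 1, 0)ᵀ.
Then v_2 = N · v_3 = (1, 1, 0, 0)ᵀ.
Then v_1 = N · v_2 = (1, -1, 0, -1)ᵀ.

Sanity check: (A − (3)·I) v_1 = (0, 0, 0, 0)ᵀ = 0. ✓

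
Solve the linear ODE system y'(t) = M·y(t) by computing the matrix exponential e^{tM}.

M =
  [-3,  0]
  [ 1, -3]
e^{tM} =
  [exp(-3*t), 0]
  [t*exp(-3*t), exp(-3*t)]

Strategy: write M = P · J · P⁻¹ where J is a Jordan canonical form, so e^{tM} = P · e^{tJ} · P⁻¹, and e^{tJ} can be computed block-by-block.

M has Jordan form
J =
  [-3,  1]
  [ 0, -3]
(up to reordering of blocks).

Per-block formulas:
  For a 2×2 Jordan block J_2(-3): exp(t · J_2(-3)) = e^(-3t)·(I + t·N), where N is the 2×2 nilpotent shift.

After assembling e^{tJ} and conjugating by P, we get:

e^{tM} =
  [exp(-3*t), 0]
  [t*exp(-3*t), exp(-3*t)]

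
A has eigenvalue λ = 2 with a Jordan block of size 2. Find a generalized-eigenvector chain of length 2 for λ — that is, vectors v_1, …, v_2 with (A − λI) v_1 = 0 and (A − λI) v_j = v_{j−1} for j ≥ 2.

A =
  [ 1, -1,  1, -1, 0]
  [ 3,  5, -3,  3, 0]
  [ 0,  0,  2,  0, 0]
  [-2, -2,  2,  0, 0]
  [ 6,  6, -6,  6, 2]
A Jordan chain for λ = 2 of length 2:
v_1 = (-1, 3, 0, -2, 6)ᵀ
v_2 = (1, 0, 0, 0, 0)ᵀ

Let N = A − (2)·I. We want v_2 with N^2 v_2 = 0 but N^1 v_2 ≠ 0; then v_{j-1} := N · v_j for j = 2, …, 2.

Pick v_2 = (1, 0, 0, 0, 0)ᵀ.
Then v_1 = N · v_2 = (-1, 3, 0, -2, 6)ᵀ.

Sanity check: (A − (2)·I) v_1 = (0, 0, 0, 0, 0)ᵀ = 0. ✓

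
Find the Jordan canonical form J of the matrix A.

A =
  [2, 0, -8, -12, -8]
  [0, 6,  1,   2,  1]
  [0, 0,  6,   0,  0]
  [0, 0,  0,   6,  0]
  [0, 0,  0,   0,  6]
J_1(2) ⊕ J_2(6) ⊕ J_1(6) ⊕ J_1(6)

The characteristic polynomial is
  det(x·I − A) = x^5 - 26*x^4 + 264*x^3 - 1296*x^2 + 3024*x - 2592 = (x - 6)^4*(x - 2)

Eigenvalues and multiplicities (the geometric multiplicity of λ is n − rank(A − λI), which equals the number of Jordan blocks for λ):
  λ = 2: algebraic multiplicity = 1, geometric multiplicity = 1
  λ = 6: algebraic multiplicity = 4, geometric multiplicity = 3

Determining the block sizes for each eigenvalue:
  λ = 2: one block (gm = 1), so the single block has size am = 1 → block sizes [1]
  λ = 6: 3 blocks summing to 4 forces exactly one block of size 2 and the rest size 1 → block sizes [2, 1, 1]

Assembling the blocks gives a Jordan form
J =
  [2, 0, 0, 0, 0]
  [0, 6, 1, 0, 0]
  [0, 0, 6, 0, 0]
  [0, 0, 0, 6, 0]
  [0, 0, 0, 0, 6]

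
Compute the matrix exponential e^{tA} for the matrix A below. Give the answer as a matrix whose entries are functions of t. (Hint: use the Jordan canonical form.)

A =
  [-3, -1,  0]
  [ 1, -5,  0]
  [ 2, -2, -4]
e^{tA} =
  [t*exp(-4*t) + exp(-4*t), -t*exp(-4*t), 0]
  [t*exp(-4*t), -t*exp(-4*t) + exp(-4*t), 0]
  [2*t*exp(-4*t), -2*t*exp(-4*t), exp(-4*t)]

Strategy: write A = P · J · P⁻¹ where J is a Jordan canonical form, so e^{tA} = P · e^{tJ} · P⁻¹, and e^{tJ} can be computed block-by-block.

A has Jordan form
J =
  [-4,  1,  0]
  [ 0, -4,  0]
  [ 0,  0, -4]
(up to reordering of blocks).

Per-block formulas:
  For a 1×1 block at λ = -4: exp(t · [-4]) = [e^(-4t)].
  For a 2×2 Jordan block J_2(-4): exp(t · J_2(-4)) = e^(-4t)·(I + t·N), where N is the 2×2 nilpotent shift.

After assembling e^{tJ} and conjugating by P, we get:

e^{tA} =
  [t*exp(-4*t) + exp(-4*t), -t*exp(-4*t), 0]
  [t*exp(-4*t), -t*exp(-4*t) + exp(-4*t), 0]
  [2*t*exp(-4*t), -2*t*exp(-4*t), exp(-4*t)]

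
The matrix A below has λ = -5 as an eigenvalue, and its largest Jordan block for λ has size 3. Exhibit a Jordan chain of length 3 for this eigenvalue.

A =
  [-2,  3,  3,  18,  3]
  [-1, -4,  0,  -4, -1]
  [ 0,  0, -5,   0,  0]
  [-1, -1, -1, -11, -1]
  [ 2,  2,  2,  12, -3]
A Jordan chain for λ = -5 of length 3:
v_1 = (-6, -2, 0, 2, -4)ᵀ
v_2 = (3, -1, 0, -1, 2)ᵀ
v_3 = (1, 0, 0, 0, 0)ᵀ

Let N = A − (-5)·I. We want v_3 with N^3 v_3 = 0 but N^2 v_3 ≠ 0; then v_{j-1} := N · v_j for j = 3, …, 2.

Pick v_3 = (1, 0, 0, 0, 0)ᵀ.
Then v_2 = N · v_3 = (3, -1, 0, -1, 2)ᵀ.
Then v_1 = N · v_2 = (-6, -2, 0, 2, -4)ᵀ.

Sanity check: (A − (-5)·I) v_1 = (0, 0, 0, 0, 0)ᵀ = 0. ✓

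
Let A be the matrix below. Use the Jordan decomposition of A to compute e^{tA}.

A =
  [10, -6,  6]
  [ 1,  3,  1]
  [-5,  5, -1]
e^{tA} =
  [6*t*exp(4*t) + exp(4*t), -6*t*exp(4*t), 6*t*exp(4*t)]
  [t*exp(4*t), -t*exp(4*t) + exp(4*t), t*exp(4*t)]
  [-5*t*exp(4*t), 5*t*exp(4*t), -5*t*exp(4*t) + exp(4*t)]

Strategy: write A = P · J · P⁻¹ where J is a Jordan canonical form, so e^{tA} = P · e^{tJ} · P⁻¹, and e^{tJ} can be computed block-by-block.

A has Jordan form
J =
  [4, 1, 0]
  [0, 4, 0]
  [0, 0, 4]
(up to reordering of blocks).

Per-block formulas:
  For a 2×2 Jordan block J_2(4): exp(t · J_2(4)) = e^(4t)·(I + t·N), where N is the 2×2 nilpotent shift.
  For a 1×1 block at λ = 4: exp(t · [4]) = [e^(4t)].

After assembling e^{tJ} and conjugating by P, we get:

e^{tA} =
  [6*t*exp(4*t) + exp(4*t), -6*t*exp(4*t), 6*t*exp(4*t)]
  [t*exp(4*t), -t*exp(4*t) + exp(4*t), t*exp(4*t)]
  [-5*t*exp(4*t), 5*t*exp(4*t), -5*t*exp(4*t) + exp(4*t)]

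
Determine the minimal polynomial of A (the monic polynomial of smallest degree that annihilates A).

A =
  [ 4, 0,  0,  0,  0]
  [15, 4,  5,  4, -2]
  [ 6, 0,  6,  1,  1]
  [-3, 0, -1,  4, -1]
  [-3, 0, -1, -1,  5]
x^4 - 19*x^3 + 135*x^2 - 425*x + 500

The characteristic polynomial is χ_A(x) = (x - 5)^3*(x - 4)^2, so the eigenvalues are known. The minimal polynomial is
  m_A(x) = Π_λ (x − λ)^{k_λ}
where k_λ is the size of the *largest* Jordan block for λ (equivalently, the smallest k with (A − λI)^k v = 0 for every generalised eigenvector v of λ).

  λ = 4: largest Jordan block has size 1, contributing (x − 4)
  λ = 5: largest Jordan block has size 3, contributing (x − 5)^3

So m_A(x) = (x - 5)^3*(x - 4) = x^4 - 19*x^3 + 135*x^2 - 425*x + 500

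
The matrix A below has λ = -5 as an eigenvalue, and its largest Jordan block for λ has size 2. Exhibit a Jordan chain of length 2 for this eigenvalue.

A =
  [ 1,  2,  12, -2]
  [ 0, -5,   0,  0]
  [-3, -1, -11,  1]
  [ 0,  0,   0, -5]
A Jordan chain for λ = -5 of length 2:
v_1 = (6, 0, -3, 0)ᵀ
v_2 = (1, 0, 0, 0)ᵀ

Let N = A − (-5)·I. We want v_2 with N^2 v_2 = 0 but N^1 v_2 ≠ 0; then v_{j-1} := N · v_j for j = 2, …, 2.

Pick v_2 = (1, 0, 0, 0)ᵀ.
Then v_1 = N · v_2 = (6, 0, -3, 0)ᵀ.

Sanity check: (A − (-5)·I) v_1 = (0, 0, 0, 0)ᵀ = 0. ✓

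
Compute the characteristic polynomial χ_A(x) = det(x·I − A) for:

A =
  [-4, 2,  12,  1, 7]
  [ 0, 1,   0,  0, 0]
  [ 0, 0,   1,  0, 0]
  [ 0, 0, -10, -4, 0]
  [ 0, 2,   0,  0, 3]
x^5 + 3*x^4 - 17*x^3 - 27*x^2 + 88*x - 48

Expanding det(x·I − A) (e.g. by cofactor expansion or by noting that A is similar to its Jordan form J, which has the same characteristic polynomial as A) gives
  χ_A(x) = x^5 + 3*x^4 - 17*x^3 - 27*x^2 + 88*x - 48
which factors as (x - 3)*(x - 1)^2*(x + 4)^2. The eigenvalues (with algebraic multiplicities) are λ = -4 with multiplicity 2, λ = 1 with multiplicity 2, λ = 3 with multiplicity 1.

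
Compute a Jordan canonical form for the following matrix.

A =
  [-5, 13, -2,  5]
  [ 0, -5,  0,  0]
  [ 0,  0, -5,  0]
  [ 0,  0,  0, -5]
J_2(-5) ⊕ J_1(-5) ⊕ J_1(-5)

The characteristic polynomial is
  det(x·I − A) = x^4 + 20*x^3 + 150*x^2 + 500*x + 625 = (x + 5)^4

Eigenvalues and multiplicities (the geometric multiplicity of λ is n − rank(A − λI), which equals the number of Jordan blocks for λ):
  λ = -5: algebraic multiplicity = 4, geometric multiplicity = 3

Determining the block sizes for each eigenvalue:
  λ = -5: 3 blocks summing to 4 forces exactly one block of size 2 and the rest size 1 → block sizes [2, 1, 1]

Assembling the blocks gives a Jordan form
J =
  [-5,  1,  0,  0]
  [ 0, -5,  0,  0]
  [ 0,  0, -5,  0]
  [ 0,  0,  0, -5]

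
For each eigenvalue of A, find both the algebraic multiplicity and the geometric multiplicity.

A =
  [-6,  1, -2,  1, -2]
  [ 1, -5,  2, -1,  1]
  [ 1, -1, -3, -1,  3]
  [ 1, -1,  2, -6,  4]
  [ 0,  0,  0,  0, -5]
λ = -5: alg = 5, geom = 2

Step 1 — factor the characteristic polynomial to read off the algebraic multiplicities:
  χ_A(x) = (x + 5)^5

Step 2 — compute geometric multiplicities via the rank-nullity identity g(λ) = n − rank(A − λI):
  rank(A − (-5)·I) = 3, so dim ker(A − (-5)·I) = n − 3 = 2

Summary:
  λ = -5: algebraic multiplicity = 5, geometric multiplicity = 2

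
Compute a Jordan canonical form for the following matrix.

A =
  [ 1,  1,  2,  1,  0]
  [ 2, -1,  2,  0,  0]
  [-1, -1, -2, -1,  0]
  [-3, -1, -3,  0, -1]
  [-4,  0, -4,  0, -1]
J_2(-1) ⊕ J_1(-1) ⊕ J_2(0)

The characteristic polynomial is
  det(x·I − A) = x^5 + 3*x^4 + 3*x^3 + x^2 = x^2*(x + 1)^3

Eigenvalues and multiplicities (the geometric multiplicity of λ is n − rank(A − λI), which equals the number of Jordan blocks for λ):
  λ = -1: algebraic multiplicity = 3, geometric multiplicity = 2
  λ = 0: algebraic multiplicity = 2, geometric multiplicity = 1

Determining the block sizes for each eigenvalue:
  λ = -1: 2 blocks summing to 3 forces exactly one block of size 2 and the rest size 1 → block sizes [2, 1]
  λ = 0: one block (gm = 1), so the single block has size am = 2 → block sizes [2]

Assembling the blocks gives a Jordan form
J =
  [-1,  1,  0, 0, 0]
  [ 0, -1,  0, 0, 0]
  [ 0,  0, -1, 0, 0]
  [ 0,  0,  0, 0, 1]
  [ 0,  0,  0, 0, 0]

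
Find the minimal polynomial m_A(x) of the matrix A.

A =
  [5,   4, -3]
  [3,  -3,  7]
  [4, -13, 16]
x^3 - 18*x^2 + 108*x - 216

The characteristic polynomial is χ_A(x) = (x - 6)^3, so the eigenvalues are known. The minimal polynomial is
  m_A(x) = Π_λ (x − λ)^{k_λ}
where k_λ is the size of the *largest* Jordan block for λ (equivalently, the smallest k with (A − λI)^k v = 0 for every generalised eigenvector v of λ).

  λ = 6: largest Jordan block has size 3, contributing (x − 6)^3

So m_A(x) = (x - 6)^3 = x^3 - 18*x^2 + 108*x - 216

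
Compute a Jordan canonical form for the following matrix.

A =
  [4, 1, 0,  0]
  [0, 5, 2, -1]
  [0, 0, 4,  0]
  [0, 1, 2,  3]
J_3(4) ⊕ J_1(4)

The characteristic polynomial is
  det(x·I − A) = x^4 - 16*x^3 + 96*x^2 - 256*x + 256 = (x - 4)^4

Eigenvalues and multiplicities (the geometric multiplicity of λ is n − rank(A − λI), which equals the number of Jordan blocks for λ):
  λ = 4: algebraic multiplicity = 4, geometric multiplicity = 2

Determining the block sizes for each eigenvalue:
  λ = 4: with am = 4 and gm = 2, the partition is not yet determined (e.g. several partitions of 4 into 2 parts exist). Let N = A − (4)·I. Computing rank(N^1) = 2, rank(N^2) = 1, rank(N^3) = 0; the number of blocks of size ≥ j is rank(N^{j−1}) − rank(N^j), giving [2, 1, 1]. So we have 1 block(s) of size 3, 1 block(s) of size 1 → block sizes [3, 1]

Assembling the blocks gives a Jordan form
J =
  [4, 1, 0, 0]
  [0, 4, 1, 0]
  [0, 0, 4, 0]
  [0, 0, 0, 4]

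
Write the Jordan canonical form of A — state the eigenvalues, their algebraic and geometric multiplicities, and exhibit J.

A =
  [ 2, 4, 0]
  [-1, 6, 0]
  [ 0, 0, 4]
J_2(4) ⊕ J_1(4)

The characteristic polynomial is
  det(x·I − A) = x^3 - 12*x^2 + 48*x - 64 = (x - 4)^3

Eigenvalues and multiplicities (the geometric multiplicity of λ is n − rank(A − λI), which equals the number of Jordan blocks for λ):
  λ = 4: algebraic multiplicity = 3, geometric multiplicity = 2

Determining the block sizes for each eigenvalue:
  λ = 4: 2 blocks summing to 3 forces exactly one block of size 2 and the rest size 1 → block sizes [2, 1]

Assembling the blocks gives a Jordan form
J =
  [4, 1, 0]
  [0, 4, 0]
  [0, 0, 4]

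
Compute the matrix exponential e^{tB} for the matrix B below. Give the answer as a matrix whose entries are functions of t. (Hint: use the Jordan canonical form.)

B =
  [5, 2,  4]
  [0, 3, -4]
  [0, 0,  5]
e^{tB} =
  [exp(5*t), exp(5*t) - exp(3*t), 2*exp(5*t) - 2*exp(3*t)]
  [0, exp(3*t), -2*exp(5*t) + 2*exp(3*t)]
  [0, 0, exp(5*t)]

Strategy: write B = P · J · P⁻¹ where J is a Jordan canonical form, so e^{tB} = P · e^{tJ} · P⁻¹, and e^{tJ} can be computed block-by-block.

B has Jordan form
J =
  [3, 0, 0]
  [0, 5, 0]
  [0, 0, 5]
(up to reordering of blocks).

Per-block formulas:
  For a 1×1 block at λ = 5: exp(t · [5]) = [e^(5t)].
  For a 1×1 block at λ = 3: exp(t · [3]) = [e^(3t)].

After assembling e^{tJ} and conjugating by P, we get:

e^{tB} =
  [exp(5*t), exp(5*t) - exp(3*t), 2*exp(5*t) - 2*exp(3*t)]
  [0, exp(3*t), -2*exp(5*t) + 2*exp(3*t)]
  [0, 0, exp(5*t)]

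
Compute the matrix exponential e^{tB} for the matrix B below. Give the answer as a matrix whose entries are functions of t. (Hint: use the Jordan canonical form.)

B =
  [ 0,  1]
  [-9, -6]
e^{tB} =
  [3*t*exp(-3*t) + exp(-3*t), t*exp(-3*t)]
  [-9*t*exp(-3*t), -3*t*exp(-3*t) + exp(-3*t)]

Strategy: write B = P · J · P⁻¹ where J is a Jordan canonical form, so e^{tB} = P · e^{tJ} · P⁻¹, and e^{tJ} can be computed block-by-block.

B has Jordan form
J =
  [-3,  1]
  [ 0, -3]
(up to reordering of blocks).

Per-block formulas:
  For a 2×2 Jordan block J_2(-3): exp(t · J_2(-3)) = e^(-3t)·(I + t·N), where N is the 2×2 nilpotent shift.

After assembling e^{tJ} and conjugating by P, we get:

e^{tB} =
  [3*t*exp(-3*t) + exp(-3*t), t*exp(-3*t)]
  [-9*t*exp(-3*t), -3*t*exp(-3*t) + exp(-3*t)]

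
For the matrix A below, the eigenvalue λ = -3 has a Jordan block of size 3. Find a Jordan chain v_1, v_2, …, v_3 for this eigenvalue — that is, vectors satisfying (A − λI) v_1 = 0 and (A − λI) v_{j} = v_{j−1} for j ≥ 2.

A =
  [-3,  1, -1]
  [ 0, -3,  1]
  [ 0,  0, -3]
A Jordan chain for λ = -3 of length 3:
v_1 = (1, 0, 0)ᵀ
v_2 = (-1, 1, 0)ᵀ
v_3 = (0, 0, 1)ᵀ

Let N = A − (-3)·I. We want v_3 with N^3 v_3 = 0 but N^2 v_3 ≠ 0; then v_{j-1} := N · v_j for j = 3, …, 2.

Pick v_3 = (0, 0, 1)ᵀ.
Then v_2 = N · v_3 = (-1, 1, 0)ᵀ.
Then v_1 = N · v_2 = (1, 0, 0)ᵀ.

Sanity check: (A − (-3)·I) v_1 = (0, 0, 0)ᵀ = 0. ✓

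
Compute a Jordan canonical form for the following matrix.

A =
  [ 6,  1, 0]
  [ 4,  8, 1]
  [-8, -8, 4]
J_3(6)

The characteristic polynomial is
  det(x·I − A) = x^3 - 18*x^2 + 108*x - 216 = (x - 6)^3

Eigenvalues and multiplicities (the geometric multiplicity of λ is n − rank(A − λI), which equals the number of Jordan blocks for λ):
  λ = 6: algebraic multiplicity = 3, geometric multiplicity = 1

Determining the block sizes for each eigenvalue:
  λ = 6: one block (gm = 1), so the single block has size am = 3 → block sizes [3]

Assembling the blocks gives a Jordan form
J =
  [6, 1, 0]
  [0, 6, 1]
  [0, 0, 6]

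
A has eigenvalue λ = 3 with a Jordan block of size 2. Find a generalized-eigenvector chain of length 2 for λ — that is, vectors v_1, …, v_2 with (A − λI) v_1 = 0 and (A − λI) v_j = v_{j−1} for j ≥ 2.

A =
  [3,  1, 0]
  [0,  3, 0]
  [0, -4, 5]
A Jordan chain for λ = 3 of length 2:
v_1 = (1, 0, 0)ᵀ
v_2 = (0, 1, 2)ᵀ

Let N = A − (3)·I. We want v_2 with N^2 v_2 = 0 but N^1 v_2 ≠ 0; then v_{j-1} := N · v_j for j = 2, …, 2.

Pick v_2 = (0, 1, 2)ᵀ.
Then v_1 = N · v_2 = (1, 0, 0)ᵀ.

Sanity check: (A − (3)·I) v_1 = (0, 0, 0)ᵀ = 0. ✓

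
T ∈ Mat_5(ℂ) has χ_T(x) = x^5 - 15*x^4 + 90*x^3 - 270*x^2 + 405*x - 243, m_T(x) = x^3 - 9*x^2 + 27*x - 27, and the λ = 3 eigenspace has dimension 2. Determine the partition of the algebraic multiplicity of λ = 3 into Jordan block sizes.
Block sizes for λ = 3: [3, 2]

Step 1 — from the characteristic polynomial, algebraic multiplicity of λ = 3 is 5. From dim ker(T − (3)·I) = 2, there are exactly 2 Jordan blocks for λ = 3.
Step 2 — from the minimal polynomial, the factor (x − 3)^3 tells us the largest block for λ = 3 has size 3.
Step 3 — with total size 5, 2 blocks, and largest block 3, the block sizes (in nonincreasing order) are [3, 2].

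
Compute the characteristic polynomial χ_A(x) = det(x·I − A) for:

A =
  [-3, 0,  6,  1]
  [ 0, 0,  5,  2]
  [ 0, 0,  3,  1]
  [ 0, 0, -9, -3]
x^4 + 3*x^3

Expanding det(x·I − A) (e.g. by cofactor expansion or by noting that A is similar to its Jordan form J, which has the same characteristic polynomial as A) gives
  χ_A(x) = x^4 + 3*x^3
which factors as x^3*(x + 3). The eigenvalues (with algebraic multiplicities) are λ = -3 with multiplicity 1, λ = 0 with multiplicity 3.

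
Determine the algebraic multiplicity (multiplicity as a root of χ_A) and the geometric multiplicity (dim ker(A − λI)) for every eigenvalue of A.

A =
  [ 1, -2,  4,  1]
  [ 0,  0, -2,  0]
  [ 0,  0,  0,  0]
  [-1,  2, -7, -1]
λ = 0: alg = 4, geom = 2

Step 1 — factor the characteristic polynomial to read off the algebraic multiplicities:
  χ_A(x) = x^4

Step 2 — compute geometric multiplicities via the rank-nullity identity g(λ) = n − rank(A − λI):
  rank(A − (0)·I) = 2, so dim ker(A − (0)·I) = n − 2 = 2

Summary:
  λ = 0: algebraic multiplicity = 4, geometric multiplicity = 2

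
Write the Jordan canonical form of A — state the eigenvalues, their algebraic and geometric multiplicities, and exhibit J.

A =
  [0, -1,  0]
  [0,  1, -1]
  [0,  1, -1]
J_3(0)

The characteristic polynomial is
  det(x·I − A) = x^3

Eigenvalues and multiplicities (the geometric multiplicity of λ is n − rank(A − λI), which equals the number of Jordan blocks for λ):
  λ = 0: algebraic multiplicity = 3, geometric multiplicity = 1

Determining the block sizes for each eigenvalue:
  λ = 0: one block (gm = 1), so the single block has size am = 3 → block sizes [3]

Assembling the blocks gives a Jordan form
J =
  [0, 1, 0]
  [0, 0, 1]
  [0, 0, 0]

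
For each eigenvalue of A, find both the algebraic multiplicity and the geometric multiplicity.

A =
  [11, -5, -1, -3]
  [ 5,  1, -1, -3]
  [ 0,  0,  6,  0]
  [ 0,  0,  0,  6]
λ = 6: alg = 4, geom = 3

Step 1 — factor the characteristic polynomial to read off the algebraic multiplicities:
  χ_A(x) = (x - 6)^4

Step 2 — compute geometric multiplicities via the rank-nullity identity g(λ) = n − rank(A − λI):
  rank(A − (6)·I) = 1, so dim ker(A − (6)·I) = n − 1 = 3

Summary:
  λ = 6: algebraic multiplicity = 4, geometric multiplicity = 3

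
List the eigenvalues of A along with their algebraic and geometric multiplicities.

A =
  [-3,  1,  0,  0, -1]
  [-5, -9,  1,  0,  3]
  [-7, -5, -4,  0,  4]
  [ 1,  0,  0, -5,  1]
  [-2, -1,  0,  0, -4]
λ = -5: alg = 5, geom = 2

Step 1 — factor the characteristic polynomial to read off the algebraic multiplicities:
  χ_A(x) = (x + 5)^5

Step 2 — compute geometric multiplicities via the rank-nullity identity g(λ) = n − rank(A − λI):
  rank(A − (-5)·I) = 3, so dim ker(A − (-5)·I) = n − 3 = 2

Summary:
  λ = -5: algebraic multiplicity = 5, geometric multiplicity = 2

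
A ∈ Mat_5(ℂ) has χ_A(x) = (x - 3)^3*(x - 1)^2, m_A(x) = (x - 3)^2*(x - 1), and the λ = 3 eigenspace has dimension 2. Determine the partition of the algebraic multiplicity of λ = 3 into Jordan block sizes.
Block sizes for λ = 3: [2, 1]

Step 1 — from the characteristic polynomial, algebraic multiplicity of λ = 3 is 3. From dim ker(A − (3)·I) = 2, there are exactly 2 Jordan blocks for λ = 3.
Step 2 — from the minimal polynomial, the factor (x − 3)^2 tells us the largest block for λ = 3 has size 2.
Step 3 — with total size 3, 2 blocks, and largest block 2, the block sizes (in nonincreasing order) are [2, 1].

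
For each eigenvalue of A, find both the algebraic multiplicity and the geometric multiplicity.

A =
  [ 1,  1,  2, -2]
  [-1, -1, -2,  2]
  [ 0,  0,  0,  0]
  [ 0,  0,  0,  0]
λ = 0: alg = 4, geom = 3

Step 1 — factor the characteristic polynomial to read off the algebraic multiplicities:
  χ_A(x) = x^4

Step 2 — compute geometric multiplicities via the rank-nullity identity g(λ) = n − rank(A − λI):
  rank(A − (0)·I) = 1, so dim ker(A − (0)·I) = n − 1 = 3

Summary:
  λ = 0: algebraic multiplicity = 4, geometric multiplicity = 3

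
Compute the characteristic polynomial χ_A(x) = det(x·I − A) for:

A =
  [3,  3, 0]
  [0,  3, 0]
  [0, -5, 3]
x^3 - 9*x^2 + 27*x - 27

Expanding det(x·I − A) (e.g. by cofactor expansion or by noting that A is similar to its Jordan form J, which has the same characteristic polynomial as A) gives
  χ_A(x) = x^3 - 9*x^2 + 27*x - 27
which factors as (x - 3)^3. The eigenvalues (with algebraic multiplicities) are λ = 3 with multiplicity 3.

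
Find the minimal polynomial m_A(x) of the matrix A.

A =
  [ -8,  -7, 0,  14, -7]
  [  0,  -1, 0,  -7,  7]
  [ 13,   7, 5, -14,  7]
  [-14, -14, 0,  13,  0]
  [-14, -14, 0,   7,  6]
x^3 - 10*x^2 + 19*x + 30

The characteristic polynomial is χ_A(x) = (x - 6)^2*(x - 5)*(x + 1)^2, so the eigenvalues are known. The minimal polynomial is
  m_A(x) = Π_λ (x − λ)^{k_λ}
where k_λ is the size of the *largest* Jordan block for λ (equivalently, the smallest k with (A − λI)^k v = 0 for every generalised eigenvector v of λ).

  λ = -1: largest Jordan block has size 1, contributing (x + 1)
  λ = 5: largest Jordan block has size 1, contributing (x − 5)
  λ = 6: largest Jordan block has size 1, contributing (x − 6)

So m_A(x) = (x - 6)*(x - 5)*(x + 1) = x^3 - 10*x^2 + 19*x + 30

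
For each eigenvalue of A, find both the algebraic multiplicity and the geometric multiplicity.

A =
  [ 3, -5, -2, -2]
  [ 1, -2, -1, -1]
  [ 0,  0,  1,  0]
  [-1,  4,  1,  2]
λ = 1: alg = 4, geom = 2

Step 1 — factor the characteristic polynomial to read off the algebraic multiplicities:
  χ_A(x) = (x - 1)^4

Step 2 — compute geometric multiplicities via the rank-nullity identity g(λ) = n − rank(A − λI):
  rank(A − (1)·I) = 2, so dim ker(A − (1)·I) = n − 2 = 2

Summary:
  λ = 1: algebraic multiplicity = 4, geometric multiplicity = 2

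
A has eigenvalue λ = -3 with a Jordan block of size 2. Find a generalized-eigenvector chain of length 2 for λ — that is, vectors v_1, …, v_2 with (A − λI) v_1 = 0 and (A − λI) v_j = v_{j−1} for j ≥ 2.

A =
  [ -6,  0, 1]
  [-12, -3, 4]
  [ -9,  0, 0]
A Jordan chain for λ = -3 of length 2:
v_1 = (-3, -12, -9)ᵀ
v_2 = (1, 0, 0)ᵀ

Let N = A − (-3)·I. We want v_2 with N^2 v_2 = 0 but N^1 v_2 ≠ 0; then v_{j-1} := N · v_j for j = 2, …, 2.

Pick v_2 = (1, 0, 0)ᵀ.
Then v_1 = N · v_2 = (-3, -12, -9)ᵀ.

Sanity check: (A − (-3)·I) v_1 = (0, 0, 0)ᵀ = 0. ✓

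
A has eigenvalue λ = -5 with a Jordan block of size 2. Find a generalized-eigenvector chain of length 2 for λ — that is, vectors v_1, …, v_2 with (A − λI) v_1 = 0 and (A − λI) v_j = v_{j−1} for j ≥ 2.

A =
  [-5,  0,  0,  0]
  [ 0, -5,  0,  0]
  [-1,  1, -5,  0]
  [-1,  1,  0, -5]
A Jordan chain for λ = -5 of length 2:
v_1 = (0, 0, -1, -1)ᵀ
v_2 = (1, 0, 0, 0)ᵀ

Let N = A − (-5)·I. We want v_2 with N^2 v_2 = 0 but N^1 v_2 ≠ 0; then v_{j-1} := N · v_j for j = 2, …, 2.

Pick v_2 = (1, 0, 0, 0)ᵀ.
Then v_1 = N · v_2 = (0, 0, -1, -1)ᵀ.

Sanity check: (A − (-5)·I) v_1 = (0, 0, 0, 0)ᵀ = 0. ✓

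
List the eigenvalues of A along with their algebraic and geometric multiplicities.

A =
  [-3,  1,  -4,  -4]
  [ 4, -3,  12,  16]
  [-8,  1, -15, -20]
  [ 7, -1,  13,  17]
λ = -3: alg = 2, geom = 1; λ = 1: alg = 2, geom = 1

Step 1 — factor the characteristic polynomial to read off the algebraic multiplicities:
  χ_A(x) = (x - 1)^2*(x + 3)^2

Step 2 — compute geometric multiplicities via the rank-nullity identity g(λ) = n − rank(A − λI):
  rank(A − (-3)·I) = 3, so dim ker(A − (-3)·I) = n − 3 = 1
  rank(A − (1)·I) = 3, so dim ker(A − (1)·I) = n − 3 = 1

Summary:
  λ = -3: algebraic multiplicity = 2, geometric multiplicity = 1
  λ = 1: algebraic multiplicity = 2, geometric multiplicity = 1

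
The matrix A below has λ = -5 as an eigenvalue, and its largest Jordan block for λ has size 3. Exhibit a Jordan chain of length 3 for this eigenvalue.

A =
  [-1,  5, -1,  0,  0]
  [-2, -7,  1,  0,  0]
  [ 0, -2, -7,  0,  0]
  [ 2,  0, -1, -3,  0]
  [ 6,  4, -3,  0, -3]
A Jordan chain for λ = -5 of length 3:
v_1 = (3, -2, 2, -2, -2)ᵀ
v_2 = (-1, 1, -2, -1, -3)ᵀ
v_3 = (0, 0, 1, 0, 0)ᵀ

Let N = A − (-5)·I. We want v_3 with N^3 v_3 = 0 but N^2 v_3 ≠ 0; then v_{j-1} := N · v_j for j = 3, …, 2.

Pick v_3 = (0, 0, 1, 0, 0)ᵀ.
Then v_2 = N · v_3 = (-1, 1, -2, -1, -3)ᵀ.
Then v_1 = N · v_2 = (3, -2, 2, -2, -2)ᵀ.

Sanity check: (A − (-5)·I) v_1 = (0, 0, 0, 0, 0)ᵀ = 0. ✓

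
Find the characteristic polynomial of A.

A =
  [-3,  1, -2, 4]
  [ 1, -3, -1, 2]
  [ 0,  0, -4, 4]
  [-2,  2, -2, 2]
x^4 + 8*x^3 + 24*x^2 + 32*x + 16

Expanding det(x·I − A) (e.g. by cofactor expansion or by noting that A is similar to its Jordan form J, which has the same characteristic polynomial as A) gives
  χ_A(x) = x^4 + 8*x^3 + 24*x^2 + 32*x + 16
which factors as (x + 2)^4. The eigenvalues (with algebraic multiplicities) are λ = -2 with multiplicity 4.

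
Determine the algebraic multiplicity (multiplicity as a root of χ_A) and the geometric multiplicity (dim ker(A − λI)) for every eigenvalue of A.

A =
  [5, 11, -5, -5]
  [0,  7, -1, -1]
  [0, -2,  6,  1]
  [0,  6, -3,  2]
λ = 5: alg = 4, geom = 2

Step 1 — factor the characteristic polynomial to read off the algebraic multiplicities:
  χ_A(x) = (x - 5)^4

Step 2 — compute geometric multiplicities via the rank-nullity identity g(λ) = n − rank(A − λI):
  rank(A − (5)·I) = 2, so dim ker(A − (5)·I) = n − 2 = 2

Summary:
  λ = 5: algebraic multiplicity = 4, geometric multiplicity = 2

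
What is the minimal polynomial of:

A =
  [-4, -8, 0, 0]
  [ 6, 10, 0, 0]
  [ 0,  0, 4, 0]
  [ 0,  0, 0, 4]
x^2 - 6*x + 8

The characteristic polynomial is χ_A(x) = (x - 4)^3*(x - 2), so the eigenvalues are known. The minimal polynomial is
  m_A(x) = Π_λ (x − λ)^{k_λ}
where k_λ is the size of the *largest* Jordan block for λ (equivalently, the smallest k with (A − λI)^k v = 0 for every generalised eigenvector v of λ).

  λ = 2: largest Jordan block has size 1, contributing (x − 2)
  λ = 4: largest Jordan block has size 1, contributing (x − 4)

So m_A(x) = (x - 4)*(x - 2) = x^2 - 6*x + 8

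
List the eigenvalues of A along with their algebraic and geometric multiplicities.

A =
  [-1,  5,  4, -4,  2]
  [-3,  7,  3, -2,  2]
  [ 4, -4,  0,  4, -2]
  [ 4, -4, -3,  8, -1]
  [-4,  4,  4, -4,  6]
λ = 4: alg = 5, geom = 2

Step 1 — factor the characteristic polynomial to read off the algebraic multiplicities:
  χ_A(x) = (x - 4)^5

Step 2 — compute geometric multiplicities via the rank-nullity identity g(λ) = n − rank(A − λI):
  rank(A − (4)·I) = 3, so dim ker(A − (4)·I) = n − 3 = 2

Summary:
  λ = 4: algebraic multiplicity = 5, geometric multiplicity = 2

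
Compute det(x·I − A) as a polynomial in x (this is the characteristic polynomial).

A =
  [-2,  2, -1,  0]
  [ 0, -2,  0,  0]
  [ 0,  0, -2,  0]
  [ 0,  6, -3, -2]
x^4 + 8*x^3 + 24*x^2 + 32*x + 16

Expanding det(x·I − A) (e.g. by cofactor expansion or by noting that A is similar to its Jordan form J, which has the same characteristic polynomial as A) gives
  χ_A(x) = x^4 + 8*x^3 + 24*x^2 + 32*x + 16
which factors as (x + 2)^4. The eigenvalues (with algebraic multiplicities) are λ = -2 with multiplicity 4.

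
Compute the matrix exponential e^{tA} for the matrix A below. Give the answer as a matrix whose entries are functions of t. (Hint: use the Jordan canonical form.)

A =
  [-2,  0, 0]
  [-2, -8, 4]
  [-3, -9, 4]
e^{tA} =
  [exp(-2*t), 0, 0]
  [-2*t*exp(-2*t), -6*t*exp(-2*t) + exp(-2*t), 4*t*exp(-2*t)]
  [-3*t*exp(-2*t), -9*t*exp(-2*t), 6*t*exp(-2*t) + exp(-2*t)]

Strategy: write A = P · J · P⁻¹ where J is a Jordan canonical form, so e^{tA} = P · e^{tJ} · P⁻¹, and e^{tJ} can be computed block-by-block.

A has Jordan form
J =
  [-2,  1,  0]
  [ 0, -2,  0]
  [ 0,  0, -2]
(up to reordering of blocks).

Per-block formulas:
  For a 1×1 block at λ = -2: exp(t · [-2]) = [e^(-2t)].
  For a 2×2 Jordan block J_2(-2): exp(t · J_2(-2)) = e^(-2t)·(I + t·N), where N is the 2×2 nilpotent shift.

After assembling e^{tJ} and conjugating by P, we get:

e^{tA} =
  [exp(-2*t), 0, 0]
  [-2*t*exp(-2*t), -6*t*exp(-2*t) + exp(-2*t), 4*t*exp(-2*t)]
  [-3*t*exp(-2*t), -9*t*exp(-2*t), 6*t*exp(-2*t) + exp(-2*t)]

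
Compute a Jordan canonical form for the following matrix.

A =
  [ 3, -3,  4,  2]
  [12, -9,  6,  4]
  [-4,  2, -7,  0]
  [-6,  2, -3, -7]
J_2(-5) ⊕ J_2(-5)

The characteristic polynomial is
  det(x·I − A) = x^4 + 20*x^3 + 150*x^2 + 500*x + 625 = (x + 5)^4

Eigenvalues and multiplicities (the geometric multiplicity of λ is n − rank(A − λI), which equals the number of Jordan blocks for λ):
  λ = -5: algebraic multiplicity = 4, geometric multiplicity = 2

Determining the block sizes for each eigenvalue:
  λ = -5: with am = 4 and gm = 2, the partition is not yet determined (e.g. several partitions of 4 into 2 parts exist). Let N = A − (-5)·I. Computing rank(N^1) = 2, rank(N^2) = 0; the number of blocks of size ≥ j is rank(N^{j−1}) − rank(N^j), giving [2, 2]. So we have 2 block(s) of size 2 → block sizes [2, 2]

Assembling the blocks gives a Jordan form
J =
  [-5,  1,  0,  0]
  [ 0, -5,  0,  0]
  [ 0,  0, -5,  1]
  [ 0,  0,  0, -5]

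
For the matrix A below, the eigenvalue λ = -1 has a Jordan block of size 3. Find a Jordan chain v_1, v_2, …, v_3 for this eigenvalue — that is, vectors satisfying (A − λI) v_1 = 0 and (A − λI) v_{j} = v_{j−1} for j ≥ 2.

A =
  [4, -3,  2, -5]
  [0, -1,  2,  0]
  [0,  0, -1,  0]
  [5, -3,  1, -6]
A Jordan chain for λ = -1 of length 3:
v_1 = (-1, 0, 0, -1)ᵀ
v_2 = (2, 2, 0, 1)ᵀ
v_3 = (0, 0, 1, 0)ᵀ

Let N = A − (-1)·I. We want v_3 with N^3 v_3 = 0 but N^2 v_3 ≠ 0; then v_{j-1} := N · v_j for j = 3, …, 2.

Pick v_3 = (0, 0, 1, 0)ᵀ.
Then v_2 = N · v_3 = (2, 2, 0, 1)ᵀ.
Then v_1 = N · v_2 = (-1, 0, 0, -1)ᵀ.

Sanity check: (A − (-1)·I) v_1 = (0, 0, 0, 0)ᵀ = 0. ✓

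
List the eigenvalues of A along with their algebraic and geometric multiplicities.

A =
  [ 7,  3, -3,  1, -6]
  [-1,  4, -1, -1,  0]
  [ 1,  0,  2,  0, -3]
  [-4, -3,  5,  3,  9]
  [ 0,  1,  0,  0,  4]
λ = 4: alg = 5, geom = 2

Step 1 — factor the characteristic polynomial to read off the algebraic multiplicities:
  χ_A(x) = (x - 4)^5

Step 2 — compute geometric multiplicities via the rank-nullity identity g(λ) = n − rank(A − λI):
  rank(A − (4)·I) = 3, so dim ker(A − (4)·I) = n − 3 = 2

Summary:
  λ = 4: algebraic multiplicity = 5, geometric multiplicity = 2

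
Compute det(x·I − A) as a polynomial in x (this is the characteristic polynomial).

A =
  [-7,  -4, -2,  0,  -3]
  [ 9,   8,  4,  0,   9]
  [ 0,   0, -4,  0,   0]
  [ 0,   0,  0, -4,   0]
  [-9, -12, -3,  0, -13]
x^5 + 20*x^4 + 160*x^3 + 640*x^2 + 1280*x + 1024

Expanding det(x·I − A) (e.g. by cofactor expansion or by noting that A is similar to its Jordan form J, which has the same characteristic polynomial as A) gives
  χ_A(x) = x^5 + 20*x^4 + 160*x^3 + 640*x^2 + 1280*x + 1024
which factors as (x + 4)^5. The eigenvalues (with algebraic multiplicities) are λ = -4 with multiplicity 5.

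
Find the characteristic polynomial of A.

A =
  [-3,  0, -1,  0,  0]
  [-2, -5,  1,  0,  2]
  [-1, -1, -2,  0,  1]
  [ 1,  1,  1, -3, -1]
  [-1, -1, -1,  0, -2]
x^5 + 15*x^4 + 90*x^3 + 270*x^2 + 405*x + 243

Expanding det(x·I − A) (e.g. by cofactor expansion or by noting that A is similar to its Jordan form J, which has the same characteristic polynomial as A) gives
  χ_A(x) = x^5 + 15*x^4 + 90*x^3 + 270*x^2 + 405*x + 243
which factors as (x + 3)^5. The eigenvalues (with algebraic multiplicities) are λ = -3 with multiplicity 5.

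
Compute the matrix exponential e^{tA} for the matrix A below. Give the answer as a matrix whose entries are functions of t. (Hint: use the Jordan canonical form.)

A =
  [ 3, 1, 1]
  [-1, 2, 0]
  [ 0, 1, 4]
e^{tA} =
  [-t^2*exp(3*t)/2 + exp(3*t), t*exp(3*t), t^2*exp(3*t)/2 + t*exp(3*t)]
  [t^2*exp(3*t)/2 - t*exp(3*t), -t*exp(3*t) + exp(3*t), -t^2*exp(3*t)/2]
  [-t^2*exp(3*t)/2, t*exp(3*t), t^2*exp(3*t)/2 + t*exp(3*t) + exp(3*t)]

Strategy: write A = P · J · P⁻¹ where J is a Jordan canonical form, so e^{tA} = P · e^{tJ} · P⁻¹, and e^{tJ} can be computed block-by-block.

A has Jordan form
J =
  [3, 1, 0]
  [0, 3, 1]
  [0, 0, 3]
(up to reordering of blocks).

Per-block formulas:
  For a 3×3 Jordan block J_3(3): exp(t · J_3(3)) = e^(3t)·(I + t·N + (t^2/2)·N^2), where N is the 3×3 nilpotent shift.

After assembling e^{tJ} and conjugating by P, we get:

e^{tA} =
  [-t^2*exp(3*t)/2 + exp(3*t), t*exp(3*t), t^2*exp(3*t)/2 + t*exp(3*t)]
  [t^2*exp(3*t)/2 - t*exp(3*t), -t*exp(3*t) + exp(3*t), -t^2*exp(3*t)/2]
  [-t^2*exp(3*t)/2, t*exp(3*t), t^2*exp(3*t)/2 + t*exp(3*t) + exp(3*t)]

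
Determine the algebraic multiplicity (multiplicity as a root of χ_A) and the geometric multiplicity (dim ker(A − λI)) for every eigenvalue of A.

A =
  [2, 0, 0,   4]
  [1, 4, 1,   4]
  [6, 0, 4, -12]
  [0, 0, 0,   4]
λ = 2: alg = 1, geom = 1; λ = 4: alg = 3, geom = 2

Step 1 — factor the characteristic polynomial to read off the algebraic multiplicities:
  χ_A(x) = (x - 4)^3*(x - 2)

Step 2 — compute geometric multiplicities via the rank-nullity identity g(λ) = n − rank(A − λI):
  rank(A − (2)·I) = 3, so dim ker(A − (2)·I) = n − 3 = 1
  rank(A − (4)·I) = 2, so dim ker(A − (4)·I) = n − 2 = 2

Summary:
  λ = 2: algebraic multiplicity = 1, geometric multiplicity = 1
  λ = 4: algebraic multiplicity = 3, geometric multiplicity = 2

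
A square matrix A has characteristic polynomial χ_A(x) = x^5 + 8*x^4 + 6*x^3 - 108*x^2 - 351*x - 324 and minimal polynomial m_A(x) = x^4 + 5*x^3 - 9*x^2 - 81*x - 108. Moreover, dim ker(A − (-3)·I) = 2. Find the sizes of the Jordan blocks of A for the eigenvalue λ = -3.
Block sizes for λ = -3: [3, 1]

Step 1 — from the characteristic polynomial, algebraic multiplicity of λ = -3 is 4. From dim ker(A − (-3)·I) = 2, there are exactly 2 Jordan blocks for λ = -3.
Step 2 — from the minimal polynomial, the factor (x + 3)^3 tells us the largest block for λ = -3 has size 3.
Step 3 — with total size 4, 2 blocks, and largest block 3, the block sizes (in nonincreasing order) are [3, 1].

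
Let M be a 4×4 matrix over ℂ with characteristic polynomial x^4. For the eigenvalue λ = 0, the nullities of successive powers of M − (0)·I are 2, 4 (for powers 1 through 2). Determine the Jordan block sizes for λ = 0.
Block sizes for λ = 0: [2, 2]

From the dimensions of kernels of powers, the number of Jordan blocks of size at least j is d_j − d_{j−1} where d_j = dim ker(N^j) (with d_0 = 0). Computing the differences gives [2, 2].
The number of blocks of size exactly k is (#blocks of size ≥ k) − (#blocks of size ≥ k + 1), so the partition is: 2 block(s) of size 2.
In nonincreasing order the block sizes are [2, 2].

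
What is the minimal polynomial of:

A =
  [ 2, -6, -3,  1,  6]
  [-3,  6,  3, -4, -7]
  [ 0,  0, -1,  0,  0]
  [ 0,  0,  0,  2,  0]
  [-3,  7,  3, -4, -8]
x^4 - 2*x^3 - 3*x^2 + 4*x + 4

The characteristic polynomial is χ_A(x) = (x - 2)^2*(x + 1)^3, so the eigenvalues are known. The minimal polynomial is
  m_A(x) = Π_λ (x − λ)^{k_λ}
where k_λ is the size of the *largest* Jordan block for λ (equivalently, the smallest k with (A − λI)^k v = 0 for every generalised eigenvector v of λ).

  λ = -1: largest Jordan block has size 2, contributing (x + 1)^2
  λ = 2: largest Jordan block has size 2, contributing (x − 2)^2

So m_A(x) = (x - 2)^2*(x + 1)^2 = x^4 - 2*x^3 - 3*x^2 + 4*x + 4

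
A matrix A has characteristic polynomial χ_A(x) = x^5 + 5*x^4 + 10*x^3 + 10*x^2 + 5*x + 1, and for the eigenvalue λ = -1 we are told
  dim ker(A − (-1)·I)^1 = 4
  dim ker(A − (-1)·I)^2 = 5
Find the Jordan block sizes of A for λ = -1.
Block sizes for λ = -1: [2, 1, 1, 1]

From the dimensions of kernels of powers, the number of Jordan blocks of size at least j is d_j − d_{j−1} where d_j = dim ker(N^j) (with d_0 = 0). Computing the differences gives [4, 1].
The number of blocks of size exactly k is (#blocks of size ≥ k) − (#blocks of size ≥ k + 1), so the partition is: 3 block(s) of size 1, 1 block(s) of size 2.
In nonincreasing order the block sizes are [2, 1, 1, 1].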